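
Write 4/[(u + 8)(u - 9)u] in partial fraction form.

Using cover-up method: α = 1/34, β = 4/153, γ = -1/18
Result: (1/34)/(u + 8) + (4/153)/(u - 9) - (1/18)/u


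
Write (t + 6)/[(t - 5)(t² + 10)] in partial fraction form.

At t=5: α = (1·5 + 6)/(5² + 10) = 11/35. β = -α = -11/35, γ = 1 - 5·α = -4/7
Result: (11/35)/(t - 5) - ((11/35)t + 4/7)/(t² + 10)


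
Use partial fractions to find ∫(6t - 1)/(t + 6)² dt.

Decompose: α = 6, β = 6·(-6) - 1 = -37, so (6t - 1)/(t + 6)² = 6/(t + 6) - 37/(t + 6)². Integrate: ∫ α/(t + 6) dt = 6 ln|(t + 6)|; ∫ β/(t + 6)² dt = 37/(t + 6). Sum: 6 ln|(t + 6)| + 37/(t + 6) + C


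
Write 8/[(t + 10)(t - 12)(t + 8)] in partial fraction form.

Using cover-up method: α = 2/11, β = 1/55, γ = -1/5
Result: (2/11)/(t + 10) + (1/55)/(t - 12) - (1/5)/(t + 8)


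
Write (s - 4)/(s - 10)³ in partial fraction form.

(s - 4) = α(s - 10)² + β(s - 10) + γ. At s = 10: γ = 1·10 - 4 = 6. Coefficients: α = 0, β = 1
Result: 1/(s - 10)² + 6/(s - 10)³


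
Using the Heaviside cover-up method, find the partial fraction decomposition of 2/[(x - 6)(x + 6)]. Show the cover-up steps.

Cover (x - 6): set x=6, get A = 2/(6 + 6) = 1/6. Cover (x + 6): set x=-6, get B = 2/(-6 - 6) = -1/6.
Result: (1/6)/(x - 6) - (1/6)/(x + 6)


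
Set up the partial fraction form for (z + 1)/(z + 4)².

Repeated linear factor: A/(z + 4) + B/(z + 4)²


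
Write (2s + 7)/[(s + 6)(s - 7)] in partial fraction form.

At s=-6: P = (2·(-6) + 7)/(-6 - 7) = 5/13. At s=7: Q = (2·7 + 7)/(7 + 6) = 21/13
Result: (5/13)/(s + 6) + (21/13)/(s - 7)


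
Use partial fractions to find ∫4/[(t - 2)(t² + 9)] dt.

Cover-up at t=2: A = 4/(2²+9) = 4/13. Coeff matching: B = -4/13, C = -8/13. Decomposition: (4/13)/(t - 2) - ((4/13)t + 8/13)/(t² + 9). Integrate: linear → ln, quadratic → (1/2)ln + arctan: (4/13) ln|(t - 2)| - (2/13) ln(t² + 9) - (8/39) arctan(t/3) + C


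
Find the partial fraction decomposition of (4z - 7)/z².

(4z - 7) = αz + β. At z = 0: β = 4·0 - 7 = -7. Coeff of z: α = 4
Result: 4/z - 7/z²


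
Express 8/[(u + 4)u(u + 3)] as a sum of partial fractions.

Using cover-up method: P = 2, Q = 2/3, R = -8/3
Result: 2/(u + 4) + (2/3)/u - (8/3)/(u + 3)


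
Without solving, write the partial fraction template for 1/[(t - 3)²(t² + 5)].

Repeated linear + quadratic: P/(t - 3) + Q/(t - 3)² + (Rt + S)/(t² + 5)


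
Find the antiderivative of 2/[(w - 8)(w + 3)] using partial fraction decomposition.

Decompose: 2/[(w - 8)(w + 3)] = (2/11)/(w - 8) - (2/11)/(w + 3). Integrate each term: (2/11) ln|(w - 8)| - (2/11) ln|(w + 3)| + C


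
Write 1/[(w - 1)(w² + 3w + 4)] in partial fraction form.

Cover-up at w = 1: α = 1/(1² + 3·1 + 4) = 1/8. Then β = -α = -1/8, γ = -α·(3 + 1) = -1/2
Result: (1/8)/(w - 1) - ((1/8)w + 1/2)/(w² + 3w + 4)


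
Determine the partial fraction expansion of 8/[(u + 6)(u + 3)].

8/(u + 6)(u + 3) = A/(u + 6) + B/(u + 3). A = 8/(-6 + 3) = -8/3, B = 8/(-3 + 6) = 8/3
Result: (-8/3)/(u + 6) + (8/3)/(u + 3)


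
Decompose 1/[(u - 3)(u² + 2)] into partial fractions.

Cover-up at u = 3: A = 1/(3² + 2) = 1/11. Then B = -A = -1/11, C = -A·(0 + 3) = -3/11
Result: (1/11)/(u - 3) - ((1/11)u + 3/11)/(u² + 2)


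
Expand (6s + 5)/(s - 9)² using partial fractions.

(6s + 5) = α(s - 9) + β. At s = 9: β = 6·9 + 5 = 59. Coeff of s: α = 6
Result: 6/(s - 9) + 59/(s - 9)²


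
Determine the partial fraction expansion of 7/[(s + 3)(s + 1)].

7/(s + 3)(s + 1) = P/(s + 3) + Q/(s + 1). P = 7/(-3 + 1) = -7/2, Q = 7/(-1 + 3) = 7/2
Result: (-7/2)/(s + 3) + (7/2)/(s + 1)


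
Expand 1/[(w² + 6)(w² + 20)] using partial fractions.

Coefficient matching gives A = C = 0, B = 1/(20-6) = 1/14, D = -B = -1/14
Result: (1/14)/(w² + 6) - (1/14)/(w² + 20)


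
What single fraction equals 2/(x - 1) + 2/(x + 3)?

Common denominator (x - 1)(x + 3). Numerator: 2(x + 3) + 2(x - 1) = (2x + 6) + (2x - 2) = 4x + 4
Result: (4x + 4)/[(x - 1)(x + 3)]


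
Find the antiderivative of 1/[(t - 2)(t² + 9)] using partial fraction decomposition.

Cover-up at t=2: P = 1/(2²+9) = 1/13. Coeff matching: Q = -1/13, R = -2/13. Decomposition: (1/13)/(t - 2) - ((1/13)t + 2/13)/(t² + 9). Integrate: linear → ln, quadratic → (1/2)ln + arctan: (1/13) ln|(t - 2)| - (1/26) ln(t² + 9) - (2/39) arctan(t/3) + C


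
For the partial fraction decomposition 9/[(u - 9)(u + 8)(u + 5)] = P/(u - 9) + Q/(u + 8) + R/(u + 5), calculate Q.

Cover-up at u = -8: Q = 9/[(-8 - 9)(-8 + 5)] = 9/[(-17)(-3)] = 9/51 = 3/17


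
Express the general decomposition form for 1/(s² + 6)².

Repeated quadratic factor: (Ps + Q)/(s² + 6) + (Rs + S)/(s² + 6)²


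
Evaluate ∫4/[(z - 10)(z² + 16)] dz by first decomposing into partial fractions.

Cover-up at z=10: α = 4/(10²+16) = 1/29. Coeff matching: β = -1/29, γ = -10/29. Decomposition: (1/29)/(z - 10) - ((1/29)z + 10/29)/(z² + 16). Integrate: linear → ln, quadratic → (1/2)ln + arctan: (1/29) ln|(z - 10)| - (1/58) ln(z² + 16) - (5/58) arctan(z/4) + C


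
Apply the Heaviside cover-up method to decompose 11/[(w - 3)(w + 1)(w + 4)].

Cover (w - 3), w=3: P = 11/[(3 + 1)(3 + 4)] = 11/28. Cover (w + 1), w=-1: Q = 11/[(-1 - 3)(-1 + 4)] = -11/12. Cover (w + 4), w=-4: R = 11/[(-4 - 3)(-4 + 1)] = 11/21.
Result: (11/28)/(w - 3) - (11/12)/(w + 1) + (11/21)/(w + 4)


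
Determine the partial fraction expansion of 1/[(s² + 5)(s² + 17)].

Coefficient matching gives P = R = 0, Q = 1/(17-5) = 1/12, S = -Q = -1/12
Result: (1/12)/(s² + 5) - (1/12)/(s² + 17)


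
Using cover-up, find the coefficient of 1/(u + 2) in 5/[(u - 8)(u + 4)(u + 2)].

Cover (u + 2), set u=-2: 5/[(-2 - 8)(-2 + 4)] = -1/4


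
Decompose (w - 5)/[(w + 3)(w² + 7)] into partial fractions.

At w=-3: A = (1·(-3) - 5)/((-3)² + 7) = -1/2. B = -A = 1/2, C = 1 - (-3)·A = -1/2
Result: (-1/2)/(w + 3) + ((1/2)w - 1/2)/(w² + 7)


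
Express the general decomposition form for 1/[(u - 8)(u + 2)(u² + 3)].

Two linear + quadratic: α/(u - 8) + β/(u + 2) + (γu + δ)/(u² + 3)


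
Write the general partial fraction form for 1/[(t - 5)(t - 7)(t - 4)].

Three distinct linear factors: A/(t - 5) + B/(t - 7) + C/(t - 4)


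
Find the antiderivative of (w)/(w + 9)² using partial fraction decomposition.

Decompose: α = 1, β = 1·(-9) + 0 = -9, so (w)/(w + 9)² = 1/(w + 9) - 9/(w + 9)². Integrate: ∫ α/(w + 9) dw = ln|(w + 9)|; ∫ β/(w + 9)² dw = 9/(w + 9). Sum: ln|(w + 9)| + 9/(w + 9) + C


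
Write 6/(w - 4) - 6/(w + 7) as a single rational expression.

Common denominator (w - 4)(w + 7). Numerator: 6(w + 7) - 6(w - 4) = (6w + 42) - (6w - 24) = 66
Result: (66)/[(w - 4)(w + 7)]


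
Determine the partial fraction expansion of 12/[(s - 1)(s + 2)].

12/(s - 1)(s + 2) = A/(s - 1) + B/(s + 2). A = 12/(1 + 2) = 4, B = 12/(-2 - 1) = -4
Result: 4/(s - 1) - 4/(s + 2)


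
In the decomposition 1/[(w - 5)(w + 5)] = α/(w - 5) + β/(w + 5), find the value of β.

Cover-up at w = -5: β = 1/(-5 - 5) = -1/10


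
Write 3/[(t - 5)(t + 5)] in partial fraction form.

3/(t - 5)(t + 5) = P/(t - 5) + Q/(t + 5). P = 3/(5 + 5) = 3/10, Q = 3/(-5 - 5) = -3/10
Result: (3/10)/(t - 5) - (3/10)/(t + 5)


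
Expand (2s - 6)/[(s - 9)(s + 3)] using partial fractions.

At s=9: A = (2·9 - 6)/(9 + 3) = 1. At s=-3: B = (2·(-3) - 6)/(-3 - 9) = 1
Result: 1/(s - 9) + 1/(s + 3)


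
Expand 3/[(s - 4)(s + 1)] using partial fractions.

3/(s - 4)(s + 1) = P/(s - 4) + Q/(s + 1). P = 3/(4 + 1) = 3/5, Q = 3/(-1 - 4) = -3/5
Result: (3/5)/(s - 4) - (3/5)/(s + 1)


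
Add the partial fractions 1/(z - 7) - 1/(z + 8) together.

Common denominator (z - 7)(z + 8). Numerator: 1(z + 8) - 1(z - 7) = (z + 8) - (z - 7) = 15
Result: (15)/[(z - 7)(z + 8)]


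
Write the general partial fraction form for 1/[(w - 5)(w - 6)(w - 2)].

Three distinct linear factors: α/(w - 5) + β/(w - 6) + γ/(w - 2)


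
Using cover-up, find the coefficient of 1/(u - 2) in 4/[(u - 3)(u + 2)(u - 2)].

Cover (u - 2), set u=2: 4/[(2 - 3)(2 + 2)] = -1


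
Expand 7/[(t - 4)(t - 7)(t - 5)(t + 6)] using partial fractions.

Using Heaviside cover-up: (7/30)/(t - 4) + (7/78)/(t - 7) - (7/22)/(t - 5) - (7/1430)/(t + 6)


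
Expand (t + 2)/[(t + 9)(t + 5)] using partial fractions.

At t=-9: P = (1·(-9) + 2)/(-9 + 5) = 7/4. At t=-5: Q = (1·(-5) + 2)/(-5 + 9) = -3/4
Result: (7/4)/(t + 9) - (3/4)/(t + 5)


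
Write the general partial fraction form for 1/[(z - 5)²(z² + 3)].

Repeated linear + quadratic: P/(z - 5) + Q/(z - 5)² + (Rz + S)/(z² + 3)


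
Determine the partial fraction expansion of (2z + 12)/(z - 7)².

(2z + 12) = A(z - 7) + B. At z = 7: B = 2·7 + 12 = 26. Coeff of z: A = 2
Result: 2/(z - 7) + 26/(z - 7)²


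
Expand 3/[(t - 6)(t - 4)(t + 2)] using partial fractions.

Using cover-up method: α = 3/16, β = -1/4, γ = 1/16
Result: (3/16)/(t - 6) - (1/4)/(t - 4) + (1/16)/(t + 2)


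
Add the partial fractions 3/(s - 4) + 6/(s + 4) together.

Common denominator (s - 4)(s + 4). Numerator: 3(s + 4) + 6(s - 4) = (3s + 12) + (6s - 24) = 9s - 12
Result: (9s - 12)/[(s - 4)(s + 4)]


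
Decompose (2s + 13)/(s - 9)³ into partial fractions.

(2s + 13) = P(s - 9)² + Q(s - 9) + R. At s = 9: R = 2·9 + 13 = 31. Coefficients: P = 0, Q = 2
Result: 2/(s - 9)² + 31/(s - 9)³


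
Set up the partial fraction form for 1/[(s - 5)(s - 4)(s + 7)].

Three distinct linear factors: A/(s - 5) + B/(s - 4) + C/(s + 7)


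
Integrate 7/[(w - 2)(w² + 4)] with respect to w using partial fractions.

Cover-up at w=2: A = 7/(2²+4) = 7/8. Coeff matching: B = -7/8, C = -7/4. Decomposition: (7/8)/(w - 2) - ((7/8)w + 7/4)/(w² + 4). Integrate: linear → ln, quadratic → (1/2)ln + arctan: (7/8) ln|(w - 2)| - (7/16) ln(w² + 4) - (7/8) arctan(w/2) + C


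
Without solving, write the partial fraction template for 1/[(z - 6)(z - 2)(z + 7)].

Three distinct linear factors: P/(z - 6) + Q/(z - 2) + R/(z + 7)


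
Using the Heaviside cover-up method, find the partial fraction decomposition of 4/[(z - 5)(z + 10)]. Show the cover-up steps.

Cover (z - 5): set z=5, get α = 4/(5 + 10) = 4/15. Cover (z + 10): set z=-10, get β = 4/(-10 - 5) = -4/15.
Result: (4/15)/(z - 5) - (4/15)/(z + 10)


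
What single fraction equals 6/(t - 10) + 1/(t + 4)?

Common denominator (t - 10)(t + 4). Numerator: 6(t + 4) + 1(t - 10) = (6t + 24) + (t - 10) = 7t + 14
Result: (7t + 14)/[(t - 10)(t + 4)]


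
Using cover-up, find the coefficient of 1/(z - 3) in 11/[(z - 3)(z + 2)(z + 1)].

Cover (z - 3), set z=3: 11/[(3 + 2)(3 + 1)] = 11/20


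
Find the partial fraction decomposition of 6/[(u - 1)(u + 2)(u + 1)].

Using cover-up method: P = 1, Q = 2, R = -3
Result: 1/(u - 1) + 2/(u + 2) - 3/(u + 1)


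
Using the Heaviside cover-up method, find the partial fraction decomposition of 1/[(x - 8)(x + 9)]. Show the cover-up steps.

Cover (x - 8): set x=8, get A = 1/(8 + 9) = 1/17. Cover (x + 9): set x=-9, get B = 1/(-9 - 8) = -1/17.
Result: (1/17)/(x - 8) - (1/17)/(x + 9)


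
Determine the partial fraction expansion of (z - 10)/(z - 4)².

(z - 10) = A(z - 4) + B. At z = 4: B = 1·4 - 10 = -6. Coeff of z: A = 1
Result: 1/(z - 4) - 6/(z - 4)²


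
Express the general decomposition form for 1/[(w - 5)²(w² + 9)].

Repeated linear + quadratic: α/(w - 5) + β/(w - 5)² + (γw + δ)/(w² + 9)


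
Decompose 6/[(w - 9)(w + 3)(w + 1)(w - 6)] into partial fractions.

Using Heaviside cover-up: (1/60)/(w - 9) - (1/36)/(w + 3) + (3/70)/(w + 1) - (2/63)/(w - 6)


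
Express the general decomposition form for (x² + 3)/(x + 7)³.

Repeated linear factor (power 3): A/(x + 7) + B/(x + 7)² + C/(x + 7)³


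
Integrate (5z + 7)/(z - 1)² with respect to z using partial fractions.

Decompose: A = 5, B = 5·1 + 7 = 12, so (5z + 7)/(z - 1)² = 5/(z - 1) + 12/(z - 1)². Integrate: ∫ A/(z - 1) dz = 5 ln|(z - 1)|; ∫ B/(z - 1)² dz = -12/(z - 1). Sum: 5 ln|(z - 1)| - 12/(z - 1) + C


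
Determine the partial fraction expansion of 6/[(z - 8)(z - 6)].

6/(z - 8)(z - 6) = A/(z - 8) + B/(z - 6). A = 6/(8 - 6) = 3, B = 6/(6 - 8) = -3
Result: 3/(z - 8) - 3/(z - 6)


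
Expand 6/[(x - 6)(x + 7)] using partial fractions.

6/(x - 6)(x + 7) = α/(x - 6) + β/(x + 7). α = 6/(6 + 7) = 6/13, β = 6/(-7 - 6) = -6/13
Result: (6/13)/(x - 6) - (6/13)/(x + 7)


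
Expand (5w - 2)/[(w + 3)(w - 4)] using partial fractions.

At w=-3: α = (5·(-3) - 2)/(-3 - 4) = 17/7. At w=4: β = (5·4 - 2)/(4 + 3) = 18/7
Result: (17/7)/(w + 3) + (18/7)/(w - 4)


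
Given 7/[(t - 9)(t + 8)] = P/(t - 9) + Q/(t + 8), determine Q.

Cover-up at t = -8: Q = 7/(-8 - 9) = -7/17


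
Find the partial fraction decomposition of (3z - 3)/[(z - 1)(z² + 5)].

At z=1: α = (3·1 - 3)/(1² + 5) = 0. β = -α = 0, γ = 3 - 1·α = 3
Result: (3)/(z² + 5)


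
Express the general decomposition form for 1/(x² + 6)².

Repeated quadratic factor: (Px + Q)/(x² + 6) + (Rx + S)/(x² + 6)²


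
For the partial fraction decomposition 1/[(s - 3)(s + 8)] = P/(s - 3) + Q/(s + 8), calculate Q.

Cover-up at s = -8: Q = 1/(-8 - 3) = -1/11


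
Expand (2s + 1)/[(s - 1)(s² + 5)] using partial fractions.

At s=1: A = (2·1 + 1)/(1² + 5) = 1/2. B = -A = -1/2, C = 2 - 1·A = 3/2
Result: (1/2)/(s - 1) - ((1/2)s - 3/2)/(s² + 5)


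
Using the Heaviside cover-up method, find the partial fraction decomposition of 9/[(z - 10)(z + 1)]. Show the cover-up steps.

Cover (z - 10): set z=10, get α = 9/(10 + 1) = 9/11. Cover (z + 1): set z=-1, get β = 9/(-1 - 10) = -9/11.
Result: (9/11)/(z - 10) - (9/11)/(z + 1)


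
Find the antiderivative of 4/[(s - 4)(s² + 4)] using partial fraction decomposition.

Cover-up at s=4: P = 4/(4²+4) = 1/5. Coeff matching: Q = -1/5, R = -4/5. Decomposition: (1/5)/(s - 4) - ((1/5)s + 4/5)/(s² + 4). Integrate: linear → ln, quadratic → (1/2)ln + arctan: (1/5) ln|(s - 4)| - (1/10) ln(s² + 4) - (2/5) arctan(s/2) + C


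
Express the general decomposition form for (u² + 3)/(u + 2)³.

Repeated linear factor (power 3): A/(u + 2) + B/(u + 2)² + C/(u + 2)³


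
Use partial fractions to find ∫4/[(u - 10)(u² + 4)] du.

Cover-up at u=10: α = 4/(10²+4) = 1/26. Coeff matching: β = -1/26, γ = -5/13. Decomposition: (1/26)/(u - 10) - ((1/26)u + 5/13)/(u² + 4). Integrate: linear → ln, quadratic → (1/2)ln + arctan: (1/26) ln|(u - 10)| - (1/52) ln(u² + 4) - (5/26) arctan(u/2) + C


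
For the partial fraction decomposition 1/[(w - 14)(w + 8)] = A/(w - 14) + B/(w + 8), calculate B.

Cover-up at w = -8: B = 1/(-8 - 14) = -1/22


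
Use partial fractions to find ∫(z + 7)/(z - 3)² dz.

Decompose: α = 1, β = 1·3 + 7 = 10, so (z + 7)/(z - 3)² = 1/(z - 3) + 10/(z - 3)². Integrate: ∫ α/(z - 3) dz = ln|(z - 3)|; ∫ β/(z - 3)² dz = -10/(z - 3). Sum: ln|(z - 3)| - 10/(z - 3) + C


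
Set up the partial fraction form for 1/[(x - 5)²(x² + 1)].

Repeated linear + quadratic: A/(x - 5) + B/(x - 5)² + (Cx + D)/(x² + 1)


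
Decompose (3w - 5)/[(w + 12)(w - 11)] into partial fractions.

At w=-12: A = (3·(-12) - 5)/(-12 - 11) = 41/23. At w=11: B = (3·11 - 5)/(11 + 12) = 28/23
Result: (41/23)/(w + 12) + (28/23)/(w - 11)


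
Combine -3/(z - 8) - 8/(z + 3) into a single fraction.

Common denominator (z - 8)(z + 3). Numerator: -3(z + 3) - 8(z - 8) = (-3z - 9) - (8z - 64) = -11z + 55
Result: (-11z + 55)/[(z - 8)(z + 3)]


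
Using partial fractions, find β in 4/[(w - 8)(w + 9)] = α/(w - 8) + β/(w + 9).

Cover-up at w = -9: β = 4/(-9 - 8) = -4/17


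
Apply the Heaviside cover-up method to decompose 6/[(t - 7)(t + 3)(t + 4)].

Cover (t - 7), t=7: A = 6/[(7 + 3)(7 + 4)] = 3/55. Cover (t + 3), t=-3: B = 6/[(-3 - 7)(-3 + 4)] = -3/5. Cover (t + 4), t=-4: C = 6/[(-4 - 7)(-4 + 3)] = 6/11.
Result: (3/55)/(t - 7) - (3/5)/(t + 3) + (6/11)/(t + 4)


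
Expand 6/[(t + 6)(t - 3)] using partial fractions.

6/(t + 6)(t - 3) = α/(t + 6) + β/(t - 3). α = 6/(-6 - 3) = -2/3, β = 6/(3 + 6) = 2/3
Result: (-2/3)/(t + 6) + (2/3)/(t - 3)


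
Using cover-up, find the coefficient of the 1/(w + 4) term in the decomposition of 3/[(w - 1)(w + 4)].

Cover (w + 4), set w=-4: 3/((w - 1) at w=-4) = 3/(-5) = -3/5


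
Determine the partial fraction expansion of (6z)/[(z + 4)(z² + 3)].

At z=-4: P = (6·(-4) + 0)/((-4)² + 3) = -24/19. Q = -P = 24/19, R = 6 - (-4)·P = 18/19
Result: (-24/19)/(z + 4) + ((24/19)z + 18/19)/(z² + 3)


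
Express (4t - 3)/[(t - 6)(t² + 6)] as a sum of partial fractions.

At t=6: α = (4·6 - 3)/(6² + 6) = 1/2. β = -α = -1/2, γ = 4 - 6·α = 1
Result: (1/2)/(t - 6) - ((1/2)t - 1)/(t² + 6)


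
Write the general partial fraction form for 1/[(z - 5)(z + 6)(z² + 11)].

Two linear + quadratic: α/(z - 5) + β/(z + 6) + (γz + δ)/(z² + 11)


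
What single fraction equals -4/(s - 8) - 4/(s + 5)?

Common denominator (s - 8)(s + 5). Numerator: -4(s + 5) - 4(s - 8) = (-4s - 20) - (4s - 32) = -8s + 12
Result: (-8s + 12)/[(s - 8)(s + 5)]


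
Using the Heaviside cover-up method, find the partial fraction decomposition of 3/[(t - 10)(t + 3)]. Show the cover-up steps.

Cover (t - 10): set t=10, get α = 3/(10 + 3) = 3/13. Cover (t + 3): set t=-3, get β = 3/(-3 - 10) = -3/13.
Result: (3/13)/(t - 10) - (3/13)/(t + 3)


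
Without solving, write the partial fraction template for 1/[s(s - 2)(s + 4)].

Three distinct linear factors: A/s + B/(s - 2) + C/(s + 4)


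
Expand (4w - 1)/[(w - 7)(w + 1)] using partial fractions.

At w=7: α = (4·7 - 1)/(7 + 1) = 27/8. At w=-1: β = (4·(-1) - 1)/(-1 - 7) = 5/8
Result: (27/8)/(w - 7) + (5/8)/(w + 1)


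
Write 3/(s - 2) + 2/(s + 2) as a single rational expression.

Common denominator (s - 2)(s + 2). Numerator: 3(s + 2) + 2(s - 2) = (3s + 6) + (2s - 4) = 5s + 2
Result: (5s + 2)/[(s - 2)(s + 2)]


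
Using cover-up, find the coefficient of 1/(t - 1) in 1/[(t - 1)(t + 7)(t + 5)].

Cover (t - 1), set t=1: 1/[(1 + 7)(1 + 5)] = 1/48


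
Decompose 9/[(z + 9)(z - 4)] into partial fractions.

9/(z + 9)(z - 4) = α/(z + 9) + β/(z - 4). α = 9/(-9 - 4) = -9/13, β = 9/(4 + 9) = 9/13
Result: (-9/13)/(z + 9) + (9/13)/(z - 4)


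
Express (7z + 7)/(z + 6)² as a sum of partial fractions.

(7z + 7) = α(z + 6) + β. At z = -6: β = 7·(-6) + 7 = -35. Coeff of z: α = 7
Result: 7/(z + 6) - 35/(z + 6)²


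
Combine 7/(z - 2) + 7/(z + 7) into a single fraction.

Common denominator (z - 2)(z + 7). Numerator: 7(z + 7) + 7(z - 2) = (7z + 49) + (7z - 14) = 14z + 35
Result: (14z + 35)/[(z - 2)(z + 7)]


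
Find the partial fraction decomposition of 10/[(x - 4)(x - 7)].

10/(x - 4)(x - 7) = α/(x - 4) + β/(x - 7). α = 10/(4 - 7) = -10/3, β = 10/(7 - 4) = 10/3
Result: (-10/3)/(x - 4) + (10/3)/(x - 7)


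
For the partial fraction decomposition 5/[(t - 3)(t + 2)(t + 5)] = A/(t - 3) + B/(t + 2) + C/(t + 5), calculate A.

Cover-up at t = 3: A = 5/[(3 + 2)(3 + 5)] = 5/[(5)(8)] = 5/40 = 1/8


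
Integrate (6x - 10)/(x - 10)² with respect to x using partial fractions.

Decompose: P = 6, Q = 6·10 - 10 = 50, so (6x - 10)/(x - 10)² = 6/(x - 10) + 50/(x - 10)². Integrate: ∫ P/(x - 10) dx = 6 ln|(x - 10)|; ∫ Q/(x - 10)² dx = -50/(x - 10). Sum: 6 ln|(x - 10)| - 50/(x - 10) + C


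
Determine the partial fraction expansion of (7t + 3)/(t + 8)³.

(7t + 3) = A(t + 8)² + B(t + 8) + C. At t = -8: C = 7·(-8) + 3 = -53. Coefficients: A = 0, B = 7
Result: 7/(t + 8)² - 53/(t + 8)³


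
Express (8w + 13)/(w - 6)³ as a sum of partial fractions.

(8w + 13) = A(w - 6)² + B(w - 6) + C. At w = 6: C = 8·6 + 13 = 61. Coefficients: A = 0, B = 8
Result: 8/(w - 6)² + 61/(w - 6)³


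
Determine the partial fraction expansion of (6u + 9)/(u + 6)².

(6u + 9) = α(u + 6) + β. At u = -6: β = 6·(-6) + 9 = -27. Coeff of u: α = 6
Result: 6/(u + 6) - 27/(u + 6)²


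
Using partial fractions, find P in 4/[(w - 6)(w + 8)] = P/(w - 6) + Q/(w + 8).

Cover-up at w = 6: P = 4/(6 + 8) = 4/14 = 2/7


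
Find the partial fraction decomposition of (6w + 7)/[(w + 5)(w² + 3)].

At w=-5: α = (6·(-5) + 7)/((-5)² + 3) = -23/28. β = -α = 23/28, γ = 6 - (-5)·α = 53/28
Result: (-23/28)/(w + 5) + ((23/28)w + 53/28)/(w² + 3)


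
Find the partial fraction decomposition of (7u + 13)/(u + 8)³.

(7u + 13) = P(u + 8)² + Q(u + 8) + R. At u = -8: R = 7·(-8) + 13 = -43. Coefficients: P = 0, Q = 7
Result: 7/(u + 8)² - 43/(u + 8)³


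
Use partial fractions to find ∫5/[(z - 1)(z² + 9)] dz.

Cover-up at z=1: α = 5/(1²+9) = 1/2. Coeff matching: β = -1/2, γ = -1/2. Decomposition: (1/2)/(z - 1) - ((1/2)z + 1/2)/(z² + 9). Integrate: linear → ln, quadratic → (1/2)ln + arctan: (1/2) ln|(z - 1)| - (1/4) ln(z² + 9) - (1/6) arctan(z/3) + C


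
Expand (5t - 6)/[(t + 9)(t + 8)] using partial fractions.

At t=-9: P = (5·(-9) - 6)/(-9 + 8) = 51. At t=-8: Q = (5·(-8) - 6)/(-8 + 9) = -46
Result: 51/(t + 9) - 46/(t + 8)


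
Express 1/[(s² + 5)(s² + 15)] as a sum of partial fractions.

Coefficient matching gives P = R = 0, Q = 1/(15-5) = 1/10, S = -Q = -1/10
Result: (1/10)/(s² + 5) - (1/10)/(s² + 15)


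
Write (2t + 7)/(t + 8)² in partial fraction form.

(2t + 7) = α(t + 8) + β. At t = -8: β = 2·(-8) + 7 = -9. Coeff of t: α = 2
Result: 2/(t + 8) - 9/(t + 8)²


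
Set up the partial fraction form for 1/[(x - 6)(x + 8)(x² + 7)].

Two linear + quadratic: α/(x - 6) + β/(x + 8) + (γx + δ)/(x² + 7)


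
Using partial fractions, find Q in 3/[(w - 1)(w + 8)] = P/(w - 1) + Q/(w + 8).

Cover-up at w = -8: Q = 3/(-8 - 1) = -3/9 = -1/3


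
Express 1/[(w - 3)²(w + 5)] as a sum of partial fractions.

Cover-up at w=-5: R = 1/(-5 - 3)² = 1/64. Cover-up at w=3: Q = 1/(3 + 5) = 1/8. Comparing w² coeff: P = -R = -1/64
Result: (-1/64)/(w - 3) + (1/8)/(w - 3)² + (1/64)/(w + 5)


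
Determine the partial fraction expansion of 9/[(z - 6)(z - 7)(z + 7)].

Using cover-up method: A = -9/13, B = 9/14, C = 9/182
Result: (-9/13)/(z - 6) + (9/14)/(z - 7) + (9/182)/(z + 7)


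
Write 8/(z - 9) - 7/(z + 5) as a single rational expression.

Common denominator (z - 9)(z + 5). Numerator: 8(z + 5) - 7(z - 9) = (8z + 40) - (7z - 63) = z + 103
Result: (z + 103)/[(z - 9)(z + 5)]


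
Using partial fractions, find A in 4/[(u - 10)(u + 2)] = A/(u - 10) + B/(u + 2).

Cover-up at u = 10: A = 4/(10 + 2) = 4/12 = 1/3


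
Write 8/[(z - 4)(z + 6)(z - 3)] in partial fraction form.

Using cover-up method: A = 4/5, B = 4/45, C = -8/9
Result: (4/5)/(z - 4) + (4/45)/(z + 6) - (8/9)/(z - 3)


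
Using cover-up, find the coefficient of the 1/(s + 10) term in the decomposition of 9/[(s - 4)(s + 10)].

Cover (s + 10), set s=-10: 9/((s - 4) at s=-10) = 9/(-14) = -9/14


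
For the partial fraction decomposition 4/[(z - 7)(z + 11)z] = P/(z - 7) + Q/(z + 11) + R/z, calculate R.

Cover-up at z = 0: R = 4/[(0 - 7)(0 + 11)] = 4/[(-7)(11)] = -4/77


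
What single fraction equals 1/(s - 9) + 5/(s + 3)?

Common denominator (s - 9)(s + 3). Numerator: 1(s + 3) + 5(s - 9) = (s + 3) + (5s - 45) = 6s - 42
Result: (6s - 42)/[(s - 9)(s + 3)]


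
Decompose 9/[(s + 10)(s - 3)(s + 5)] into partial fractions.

Using cover-up method: P = 9/65, Q = 9/104, R = -9/40
Result: (9/65)/(s + 10) + (9/104)/(s - 3) - (9/40)/(s + 5)


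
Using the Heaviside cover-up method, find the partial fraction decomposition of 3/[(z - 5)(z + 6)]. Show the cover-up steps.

Cover (z - 5): set z=5, get P = 3/(5 + 6) = 3/11. Cover (z + 6): set z=-6, get Q = 3/(-6 - 5) = -3/11.
Result: (3/11)/(z - 5) - (3/11)/(z + 6)


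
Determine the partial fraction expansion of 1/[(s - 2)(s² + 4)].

Cover-up at s = 2: α = 1/(2² + 4) = 1/8. Then β = -α = -1/8, γ = -α·(0 + 2) = -1/4
Result: (1/8)/(s - 2) - ((1/8)s + 1/4)/(s² + 4)


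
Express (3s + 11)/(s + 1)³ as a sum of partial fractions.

(3s + 11) = α(s + 1)² + β(s + 1) + γ. At s = -1: γ = 3·(-1) + 11 = 8. Coefficients: α = 0, β = 3
Result: 3/(s + 1)² + 8/(s + 1)³


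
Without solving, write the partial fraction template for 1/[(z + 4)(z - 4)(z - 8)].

Three distinct linear factors: P/(z + 4) + Q/(z - 4) + R/(z - 8)


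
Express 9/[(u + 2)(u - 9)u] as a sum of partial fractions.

Using cover-up method: α = 9/22, β = 1/11, γ = -1/2
Result: (9/22)/(u + 2) + (1/11)/(u - 9) - (1/2)/u


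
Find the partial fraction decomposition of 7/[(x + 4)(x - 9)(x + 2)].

Using cover-up method: P = 7/26, Q = 7/143, R = -7/22
Result: (7/26)/(x + 4) + (7/143)/(x - 9) - (7/22)/(x + 2)


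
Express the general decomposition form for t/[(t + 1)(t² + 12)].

Linear + irreducible quadratic: P/(t + 1) + (Qt + R)/(t² + 12)


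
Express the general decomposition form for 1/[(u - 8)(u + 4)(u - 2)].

Three distinct linear factors: α/(u - 8) + β/(u + 4) + γ/(u - 2)


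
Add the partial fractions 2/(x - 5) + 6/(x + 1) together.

Common denominator (x - 5)(x + 1). Numerator: 2(x + 1) + 6(x - 5) = (2x + 2) + (6x - 30) = 8x - 28
Result: (8x - 28)/[(x - 5)(x + 1)]


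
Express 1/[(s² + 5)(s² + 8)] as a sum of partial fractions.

Coefficient matching gives P = R = 0, Q = 1/(8-5) = 1/3, S = -Q = -1/3
Result: (1/3)/(s² + 5) - (1/3)/(s² + 8)


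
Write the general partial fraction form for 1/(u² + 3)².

Repeated quadratic factor: (Pu + Q)/(u² + 3) + (Ru + S)/(u² + 3)²


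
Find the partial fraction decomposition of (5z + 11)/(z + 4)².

(5z + 11) = P(z + 4) + Q. At z = -4: Q = 5·(-4) + 11 = -9. Coeff of z: P = 5
Result: 5/(z + 4) - 9/(z + 4)²


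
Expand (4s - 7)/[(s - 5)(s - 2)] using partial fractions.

At s=5: P = (4·5 - 7)/(5 - 2) = 13/3. At s=2: Q = (4·2 - 7)/(2 - 5) = -1/3
Result: (13/3)/(s - 5) - (1/3)/(s - 2)


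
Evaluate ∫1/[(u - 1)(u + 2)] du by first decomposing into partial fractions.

Decompose: 1/[(u - 1)(u + 2)] = (1/3)/(u - 1) - (1/3)/(u + 2). Integrate each term: (1/3) ln|(u - 1)| - (1/3) ln|(u + 2)| + C


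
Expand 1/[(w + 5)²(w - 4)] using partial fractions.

Cover-up at w=4: C = 1/(4 + 5)² = 1/81. Cover-up at w=-5: B = 1/(-5 - 4) = -1/9. Comparing w² coeff: A = -C = -1/81
Result: (-1/81)/(w + 5) - (1/9)/(w + 5)² + (1/81)/(w - 4)


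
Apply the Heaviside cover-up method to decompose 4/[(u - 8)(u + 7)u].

Cover (u - 8), u=8: A = 4/[(8 + 7)(8 - 0)] = 1/30. Cover (u + 7), u=-7: B = 4/[(-7 - 8)(-7 - 0)] = 4/105. Cover u, u=0: C = 4/[(0 - 8)(0 + 7)] = -1/14.
Result: (1/30)/(u - 8) + (4/105)/(u + 7) - (1/14)/u


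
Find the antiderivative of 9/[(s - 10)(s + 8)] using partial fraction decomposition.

Decompose: 9/[(s - 10)(s + 8)] = (1/2)/(s - 10) - (1/2)/(s + 8). Integrate each term: (1/2) ln|(s - 10)| - (1/2) ln|(s + 8)| + C


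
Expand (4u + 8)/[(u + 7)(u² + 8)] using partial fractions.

At u=-7: A = (4·(-7) + 8)/((-7)² + 8) = -20/57. B = -A = 20/57, C = 4 - (-7)·A = 88/57
Result: (-20/57)/(u + 7) + ((20/57)u + 88/57)/(u² + 8)


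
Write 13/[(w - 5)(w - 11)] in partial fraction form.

13/(w - 5)(w - 11) = A/(w - 5) + B/(w - 11). A = 13/(5 - 11) = -13/6, B = 13/(11 - 5) = 13/6
Result: (-13/6)/(w - 5) + (13/6)/(w - 11)


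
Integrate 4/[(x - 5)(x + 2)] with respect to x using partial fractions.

Decompose: 4/[(x - 5)(x + 2)] = (4/7)/(x - 5) - (4/7)/(x + 2). Integrate each term: (4/7) ln|(x - 5)| - (4/7) ln|(x + 2)| + C


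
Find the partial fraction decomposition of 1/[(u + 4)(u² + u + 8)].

Cover-up at u = -4: A = 1/((-4)² + 1·(-4) + 8) = 1/20. Then B = -A = -1/20, C = -A·(1 - 4) = 3/20
Result: (1/20)/(u + 4) - ((1/20)u - 3/20)/(u² + u + 8)


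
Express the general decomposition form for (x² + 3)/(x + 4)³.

Repeated linear factor (power 3): P/(x + 4) + Q/(x + 4)² + R/(x + 4)³


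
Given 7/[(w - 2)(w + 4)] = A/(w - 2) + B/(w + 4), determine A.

Cover-up at w = 2: A = 7/(2 + 4) = 7/6


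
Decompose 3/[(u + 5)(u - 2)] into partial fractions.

3/(u + 5)(u - 2) = α/(u + 5) + β/(u - 2). α = 3/(-5 - 2) = -3/7, β = 3/(2 + 5) = 3/7
Result: (-3/7)/(u + 5) + (3/7)/(u - 2)


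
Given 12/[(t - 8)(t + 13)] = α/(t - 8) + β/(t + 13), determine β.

Cover-up at t = -13: β = 12/(-13 - 8) = -12/21 = -4/7


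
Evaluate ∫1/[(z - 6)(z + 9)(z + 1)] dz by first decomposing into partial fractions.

Cover-up: A = 1/105, B = 1/120, C = -1/56. Decomposition: (1/105)/(z - 6) + (1/120)/(z + 9) - (1/56)/(z + 1). Integrate each term: (1/105) ln|(z - 6)| + (1/120) ln|(z + 9)| - (1/56) ln|(z + 1)| + C


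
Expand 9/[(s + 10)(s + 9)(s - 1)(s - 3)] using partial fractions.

Using Heaviside cover-up: (-9/143)/(s + 10) + (3/40)/(s + 9) - (9/220)/(s - 1) + (3/104)/(s - 3)


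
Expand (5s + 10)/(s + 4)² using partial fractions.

(5s + 10) = α(s + 4) + β. At s = -4: β = 5·(-4) + 10 = -10. Coeff of s: α = 5
Result: 5/(s + 4) - 10/(s + 4)²


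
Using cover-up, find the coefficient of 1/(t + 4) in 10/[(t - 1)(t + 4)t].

Cover (t + 4), set t=-4: 10/[(-4 - 1)(-4 - 0)] = 1/2


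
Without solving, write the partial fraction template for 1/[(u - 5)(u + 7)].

Distinct linear factors: A/(u - 5) + B/(u + 7)


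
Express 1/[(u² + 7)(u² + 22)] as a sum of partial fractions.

Coefficient matching gives P = R = 0, Q = 1/(22-7) = 1/15, S = -Q = -1/15
Result: (1/15)/(u² + 7) - (1/15)/(u² + 22)


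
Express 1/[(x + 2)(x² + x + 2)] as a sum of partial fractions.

Cover-up at x = -2: α = 1/((-2)² + 1·(-2) + 2) = 1/4. Then β = -α = -1/4, γ = -α·(1 - 2) = 1/4
Result: (1/4)/(x + 2) - ((1/4)x - 1/4)/(x² + x + 2)


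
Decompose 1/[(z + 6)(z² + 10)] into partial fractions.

Cover-up at z = -6: α = 1/((-6)² + 10) = 1/46. Then β = -α = -1/46, γ = -α·(0 - 6) = 3/23
Result: (1/46)/(z + 6) - ((1/46)z - 3/23)/(z² + 10)


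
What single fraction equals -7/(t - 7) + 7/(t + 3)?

Common denominator (t - 7)(t + 3). Numerator: -7(t + 3) + 7(t - 7) = (-7t - 21) + (7t - 49) = -70
Result: (-70)/[(t - 7)(t + 3)]


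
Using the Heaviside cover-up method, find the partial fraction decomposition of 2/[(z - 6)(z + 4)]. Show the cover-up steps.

Cover (z - 6): set z=6, get P = 2/(6 + 4) = 1/5. Cover (z + 4): set z=-4, get Q = 2/(-4 - 6) = -1/5.
Result: (1/5)/(z - 6) - (1/5)/(z + 4)


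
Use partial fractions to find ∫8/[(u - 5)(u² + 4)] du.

Cover-up at u=5: A = 8/(5²+4) = 8/29. Coeff matching: B = -8/29, C = -40/29. Decomposition: (8/29)/(u - 5) - ((8/29)u + 40/29)/(u² + 4). Integrate: linear → ln, quadratic → (1/2)ln + arctan: (8/29) ln|(u - 5)| - (4/29) ln(u² + 4) - (20/29) arctan(u/2) + C


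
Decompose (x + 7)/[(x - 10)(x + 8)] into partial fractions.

At x=10: P = (1·10 + 7)/(10 + 8) = 17/18. At x=-8: Q = (1·(-8) + 7)/(-8 - 10) = 1/18
Result: (17/18)/(x - 10) + (1/18)/(x + 8)


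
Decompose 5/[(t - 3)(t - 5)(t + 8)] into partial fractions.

Using cover-up method: α = -5/22, β = 5/26, γ = 5/143
Result: (-5/22)/(t - 3) + (5/26)/(t - 5) + (5/143)/(t + 8)


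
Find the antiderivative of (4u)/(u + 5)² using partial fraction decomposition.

Decompose: α = 4, β = 4·(-5) + 0 = -20, so (4u)/(u + 5)² = 4/(u + 5) - 20/(u + 5)². Integrate: ∫ α/(u + 5) du = 4 ln|(u + 5)|; ∫ β/(u + 5)² du = 20/(u + 5). Sum: 4 ln|(u + 5)| + 20/(u + 5) + C


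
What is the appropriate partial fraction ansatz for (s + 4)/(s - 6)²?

Repeated linear factor: P/(s - 6) + Q/(s - 6)²


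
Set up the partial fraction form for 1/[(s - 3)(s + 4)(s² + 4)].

Two linear + quadratic: P/(s - 3) + Q/(s + 4) + (Rs + S)/(s² + 4)


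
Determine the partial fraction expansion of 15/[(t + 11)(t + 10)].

15/(t + 11)(t + 10) = α/(t + 11) + β/(t + 10). α = 15/(-11 + 10) = -15, β = 15/(-10 + 11) = 15
Result: -15/(t + 11) + 15/(t + 10)


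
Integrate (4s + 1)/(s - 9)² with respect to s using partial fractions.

Decompose: P = 4, Q = 4·9 + 1 = 37, so (4s + 1)/(s - 9)² = 4/(s - 9) + 37/(s - 9)². Integrate: ∫ P/(s - 9) ds = 4 ln|(s - 9)|; ∫ Q/(s - 9)² ds = -37/(s - 9). Sum: 4 ln|(s - 9)| - 37/(s - 9) + C


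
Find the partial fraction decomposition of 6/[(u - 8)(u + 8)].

6/(u - 8)(u + 8) = α/(u - 8) + β/(u + 8). α = 6/(8 + 8) = 3/8, β = 6/(-8 - 8) = -3/8
Result: (3/8)/(u - 8) - (3/8)/(u + 8)


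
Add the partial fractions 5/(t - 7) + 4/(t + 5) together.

Common denominator (t - 7)(t + 5). Numerator: 5(t + 5) + 4(t - 7) = (5t + 25) + (4t - 28) = 9t - 3
Result: (9t - 3)/[(t - 7)(t + 5)]


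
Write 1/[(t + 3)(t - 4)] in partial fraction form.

1/(t + 3)(t - 4) = A/(t + 3) + B/(t - 4). A = 1/(-3 - 4) = -1/7, B = 1/(4 + 3) = 1/7
Result: (-1/7)/(t + 3) + (1/7)/(t - 4)


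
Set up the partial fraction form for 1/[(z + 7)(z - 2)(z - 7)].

Three distinct linear factors: A/(z + 7) + B/(z - 2) + C/(z - 7)


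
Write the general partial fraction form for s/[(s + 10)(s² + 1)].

Linear + irreducible quadratic: A/(s + 10) + (Bs + C)/(s² + 1)


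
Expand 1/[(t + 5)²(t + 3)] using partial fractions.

Cover-up at t=-3: γ = 1/(-3 + 5)² = 1/4. Cover-up at t=-5: β = 1/(-5 + 3) = -1/2. Comparing t² coeff: α = -γ = -1/4
Result: (-1/4)/(t + 5) - (1/2)/(t + 5)² + (1/4)/(t + 3)


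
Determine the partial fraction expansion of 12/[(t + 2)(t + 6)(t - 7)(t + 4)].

Using Heaviside cover-up: (-1/6)/(t + 2) - (3/26)/(t + 6) + (4/429)/(t - 7) + (3/11)/(t + 4)


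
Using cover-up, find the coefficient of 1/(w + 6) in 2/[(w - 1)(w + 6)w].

Cover (w + 6), set w=-6: 2/[(-6 - 1)(-6 - 0)] = 1/21


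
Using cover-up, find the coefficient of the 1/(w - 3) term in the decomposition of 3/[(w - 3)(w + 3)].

Cover (w - 3), set w=3: 3/((w + 3) at w=3) = 3/(6) = 1/2


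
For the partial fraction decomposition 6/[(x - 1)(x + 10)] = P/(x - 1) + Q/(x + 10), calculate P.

Cover-up at x = 1: P = 6/(1 + 10) = 6/11


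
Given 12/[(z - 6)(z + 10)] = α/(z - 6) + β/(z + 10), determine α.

Cover-up at z = 6: α = 12/(6 + 10) = 12/16 = 3/4


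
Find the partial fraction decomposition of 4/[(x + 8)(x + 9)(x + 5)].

Using cover-up method: P = -4/3, Q = 1, R = 1/3
Result: (-4/3)/(x + 8) + 1/(x + 9) + (1/3)/(x + 5)


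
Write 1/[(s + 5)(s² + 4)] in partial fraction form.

Cover-up at s = -5: P = 1/((-5)² + 4) = 1/29. Then Q = -P = -1/29, R = -P·(0 - 5) = 5/29
Result: (1/29)/(s + 5) - ((1/29)s - 5/29)/(s² + 4)


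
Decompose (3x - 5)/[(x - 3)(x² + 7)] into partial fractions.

At x=3: α = (3·3 - 5)/(3² + 7) = 1/4. β = -α = -1/4, γ = 3 - 3·α = 9/4
Result: (1/4)/(x - 3) - ((1/4)x - 9/4)/(x² + 7)


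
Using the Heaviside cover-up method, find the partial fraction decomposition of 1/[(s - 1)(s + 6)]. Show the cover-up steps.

Cover (s - 1): set s=1, get α = 1/(1 + 6) = 1/7. Cover (s + 6): set s=-6, get β = 1/(-6 - 1) = -1/7.
Result: (1/7)/(s - 1) - (1/7)/(s + 6)


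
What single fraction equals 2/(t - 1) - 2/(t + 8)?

Common denominator (t - 1)(t + 8). Numerator: 2(t + 8) - 2(t - 1) = (2t + 16) - (2t - 2) = 18
Result: (18)/[(t - 1)(t + 8)]


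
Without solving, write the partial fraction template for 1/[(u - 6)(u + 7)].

Distinct linear factors: α/(u - 6) + β/(u + 7)


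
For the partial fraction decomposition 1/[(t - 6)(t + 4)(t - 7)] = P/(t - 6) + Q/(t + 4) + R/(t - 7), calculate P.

Cover-up at t = 6: P = 1/[(6 + 4)(6 - 7)] = 1/[(10)(-1)] = -1/10


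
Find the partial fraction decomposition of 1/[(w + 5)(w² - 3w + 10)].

Cover-up at w = -5: α = 1/((-5)² - 3·(-5) + 10) = 1/50. Then β = -α = -1/50, γ = -α·(-3 - 5) = 4/25
Result: (1/50)/(w + 5) - ((1/50)w - 4/25)/(w² - 3w + 10)


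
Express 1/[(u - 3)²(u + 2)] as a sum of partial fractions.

Cover-up at u=-2: R = 1/(-2 - 3)² = 1/25. Cover-up at u=3: Q = 1/(3 + 2) = 1/5. Comparing u² coeff: P = -R = -1/25
Result: (-1/25)/(u - 3) + (1/5)/(u - 3)² + (1/25)/(u + 2)


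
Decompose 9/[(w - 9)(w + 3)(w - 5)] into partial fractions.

Using cover-up method: α = 3/16, β = 3/32, γ = -9/32
Result: (3/16)/(w - 9) + (3/32)/(w + 3) - (9/32)/(w - 5)


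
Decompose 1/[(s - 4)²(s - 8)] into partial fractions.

Cover-up at s=8: C = 1/(8 - 4)² = 1/16. Cover-up at s=4: B = 1/(4 - 8) = -1/4. Comparing s² coeff: A = -C = -1/16
Result: (-1/16)/(s - 4) - (1/4)/(s - 4)² + (1/16)/(s - 8)


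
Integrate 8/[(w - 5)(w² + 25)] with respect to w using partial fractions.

Cover-up at w=5: A = 8/(5²+25) = 4/25. Coeff matching: B = -4/25, C = -4/5. Decomposition: (4/25)/(w - 5) - ((4/25)w + 4/5)/(w² + 25). Integrate: linear → ln, quadratic → (1/2)ln + arctan: (4/25) ln|(w - 5)| - (2/25) ln(w² + 25) - (4/25) arctan(w/5) + C


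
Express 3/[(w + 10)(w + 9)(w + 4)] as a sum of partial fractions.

Using cover-up method: α = 1/2, β = -3/5, γ = 1/10
Result: (1/2)/(w + 10) - (3/5)/(w + 9) + (1/10)/(w + 4)


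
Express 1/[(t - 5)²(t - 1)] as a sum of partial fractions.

Cover-up at t=1: R = 1/(1 - 5)² = 1/16. Cover-up at t=5: Q = 1/(5 - 1) = 1/4. Comparing t² coeff: P = -R = -1/16
Result: (-1/16)/(t - 5) + (1/4)/(t - 5)² + (1/16)/(t - 1)


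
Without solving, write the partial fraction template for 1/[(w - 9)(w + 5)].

Distinct linear factors: A/(w - 9) + B/(w + 5)


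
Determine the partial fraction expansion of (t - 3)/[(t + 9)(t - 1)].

At t=-9: P = (1·(-9) - 3)/(-9 - 1) = 6/5. At t=1: Q = (1·1 - 3)/(1 + 9) = -1/5
Result: (6/5)/(t + 9) - (1/5)/(t - 1)


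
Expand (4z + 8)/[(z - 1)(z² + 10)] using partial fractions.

At z=1: A = (4·1 + 8)/(1² + 10) = 12/11. B = -A = -12/11, C = 4 - 1·A = 32/11
Result: (12/11)/(z - 1) - ((12/11)z - 32/11)/(z² + 10)


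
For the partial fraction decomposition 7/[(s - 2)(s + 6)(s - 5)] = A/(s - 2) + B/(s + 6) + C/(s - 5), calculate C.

Cover-up at s = 5: C = 7/[(5 - 2)(5 + 6)] = 7/[(3)(11)] = 7/33


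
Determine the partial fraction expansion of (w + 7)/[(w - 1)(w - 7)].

At w=1: A = (1·1 + 7)/(1 - 7) = -4/3. At w=7: B = (1·7 + 7)/(7 - 1) = 7/3
Result: (-4/3)/(w - 1) + (7/3)/(w - 7)


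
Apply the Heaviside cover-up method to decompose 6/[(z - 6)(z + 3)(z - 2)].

Cover (z - 6), z=6: α = 6/[(6 + 3)(6 - 2)] = 1/6. Cover (z + 3), z=-3: β = 6/[(-3 - 6)(-3 - 2)] = 2/15. Cover (z - 2), z=2: γ = 6/[(2 - 6)(2 + 3)] = -3/10.
Result: (1/6)/(z - 6) + (2/15)/(z + 3) - (3/10)/(z - 2)


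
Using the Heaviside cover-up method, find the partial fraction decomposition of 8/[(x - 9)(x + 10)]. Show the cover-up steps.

Cover (x - 9): set x=9, get P = 8/(9 + 10) = 8/19. Cover (x + 10): set x=-10, get Q = 8/(-10 - 9) = -8/19.
Result: (8/19)/(x - 9) - (8/19)/(x + 10)


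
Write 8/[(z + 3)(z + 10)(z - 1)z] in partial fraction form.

Using Heaviside cover-up: (2/21)/(z + 3) - (4/385)/(z + 10) + (2/11)/(z - 1) - (4/15)/z


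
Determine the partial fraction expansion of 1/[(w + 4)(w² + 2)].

Cover-up at w = -4: α = 1/((-4)² + 2) = 1/18. Then β = -α = -1/18, γ = -α·(0 - 4) = 2/9
Result: (1/18)/(w + 4) - ((1/18)w - 2/9)/(w² + 2)


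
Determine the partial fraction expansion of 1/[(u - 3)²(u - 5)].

Cover-up at u=5: R = 1/(5 - 3)² = 1/4. Cover-up at u=3: Q = 1/(3 - 5) = -1/2. Comparing u² coeff: P = -R = -1/4
Result: (-1/4)/(u - 3) - (1/2)/(u - 3)² + (1/4)/(u - 5)


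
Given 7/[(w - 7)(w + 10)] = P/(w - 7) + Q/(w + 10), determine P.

Cover-up at w = 7: P = 7/(7 + 10) = 7/17


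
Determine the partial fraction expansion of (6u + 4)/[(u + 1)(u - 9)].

At u=-1: α = (6·(-1) + 4)/(-1 - 9) = 1/5. At u=9: β = (6·9 + 4)/(9 + 1) = 29/5
Result: (1/5)/(u + 1) + (29/5)/(u - 9)
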